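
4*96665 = 386660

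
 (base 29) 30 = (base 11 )7A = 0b1010111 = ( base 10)87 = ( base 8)127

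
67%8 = 3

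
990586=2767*358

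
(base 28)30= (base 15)59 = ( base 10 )84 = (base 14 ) 60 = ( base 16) 54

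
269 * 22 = 5918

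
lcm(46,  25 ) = 1150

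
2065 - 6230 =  - 4165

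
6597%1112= 1037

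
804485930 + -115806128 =688679802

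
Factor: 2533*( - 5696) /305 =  - 2^6*5^( - 1)*17^1*61^( - 1) *89^1*149^1 = - 14427968/305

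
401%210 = 191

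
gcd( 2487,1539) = 3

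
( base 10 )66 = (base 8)102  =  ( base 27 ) 2C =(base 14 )4A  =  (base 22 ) 30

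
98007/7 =14001= 14001.00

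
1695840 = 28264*60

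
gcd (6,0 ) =6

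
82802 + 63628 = 146430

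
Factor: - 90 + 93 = 3^1  =  3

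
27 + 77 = 104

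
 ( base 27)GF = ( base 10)447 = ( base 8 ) 677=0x1bf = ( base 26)H5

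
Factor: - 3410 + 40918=37508 = 2^2 * 9377^1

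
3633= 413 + 3220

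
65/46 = 1 + 19/46 = 1.41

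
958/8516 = 479/4258= 0.11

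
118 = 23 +95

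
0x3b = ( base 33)1Q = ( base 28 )23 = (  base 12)4b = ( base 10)59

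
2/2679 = 2/2679 = 0.00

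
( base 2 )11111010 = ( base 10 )250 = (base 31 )82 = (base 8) 372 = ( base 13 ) 163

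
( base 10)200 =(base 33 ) 62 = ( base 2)11001000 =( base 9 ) 242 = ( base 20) a0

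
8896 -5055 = 3841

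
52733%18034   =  16665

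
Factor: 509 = 509^1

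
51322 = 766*67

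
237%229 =8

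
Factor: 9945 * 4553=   3^2*5^1*13^1* 17^1 * 29^1 * 157^1 = 45279585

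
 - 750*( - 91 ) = 68250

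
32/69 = 32/69= 0.46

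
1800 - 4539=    - 2739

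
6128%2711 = 706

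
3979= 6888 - 2909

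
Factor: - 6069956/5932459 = - 2^2*13^ ( - 1)*23^( - 1)*47^1*83^1  *  389^1 * 19841^(  -  1) 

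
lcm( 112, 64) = 448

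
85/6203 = 85/6203 = 0.01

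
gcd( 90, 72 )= 18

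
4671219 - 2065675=2605544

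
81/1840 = 81/1840 = 0.04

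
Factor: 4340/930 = 2^1 * 3^( - 1)*7^1 = 14/3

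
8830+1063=9893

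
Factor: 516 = 2^2*3^1 * 43^1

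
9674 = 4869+4805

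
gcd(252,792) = 36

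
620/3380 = 31/169 = 0.18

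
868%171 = 13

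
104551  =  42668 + 61883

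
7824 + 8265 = 16089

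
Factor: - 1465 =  - 5^1*293^1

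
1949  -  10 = 1939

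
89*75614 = 6729646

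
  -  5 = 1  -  6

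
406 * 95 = 38570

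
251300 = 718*350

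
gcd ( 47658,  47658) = 47658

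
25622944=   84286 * 304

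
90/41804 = 45/20902 = 0.00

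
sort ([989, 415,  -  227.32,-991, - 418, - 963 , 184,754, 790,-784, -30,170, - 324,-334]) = [ - 991, - 963, - 784, -418,-334,  -  324,  -  227.32,  -  30,170,184, 415,754,  790,989 ] 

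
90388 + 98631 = 189019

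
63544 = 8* 7943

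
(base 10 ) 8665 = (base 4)2013121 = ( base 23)g8h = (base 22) hjj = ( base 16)21d9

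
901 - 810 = 91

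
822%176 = 118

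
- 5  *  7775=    -38875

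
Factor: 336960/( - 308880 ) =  - 12/11 = - 2^2*3^1*11^ ( - 1)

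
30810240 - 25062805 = 5747435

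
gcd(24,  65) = 1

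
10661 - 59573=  - 48912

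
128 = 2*64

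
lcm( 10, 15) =30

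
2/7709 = 2/7709 =0.00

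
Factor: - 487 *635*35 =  - 5^2 * 7^1 * 127^1* 487^1= - 10823575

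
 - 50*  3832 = - 191600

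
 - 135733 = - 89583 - 46150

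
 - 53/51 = - 53/51  =  - 1.04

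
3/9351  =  1/3117 = 0.00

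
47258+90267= 137525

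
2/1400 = 1/700 =0.00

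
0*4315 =0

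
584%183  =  35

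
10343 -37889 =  - 27546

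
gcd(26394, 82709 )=1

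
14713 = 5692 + 9021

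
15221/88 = 15221/88 = 172.97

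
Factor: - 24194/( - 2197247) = 2^1 * 13^( - 1)*12097^1*169019^( - 1)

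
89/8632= 89/8632 =0.01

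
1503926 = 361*4166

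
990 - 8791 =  - 7801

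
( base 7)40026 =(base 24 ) GH0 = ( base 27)D5C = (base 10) 9624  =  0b10010110011000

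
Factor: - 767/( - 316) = 2^( - 2) * 13^1*59^1*79^ ( - 1)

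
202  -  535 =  - 333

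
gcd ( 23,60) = 1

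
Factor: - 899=-29^1*31^1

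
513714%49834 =15374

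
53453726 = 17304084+36149642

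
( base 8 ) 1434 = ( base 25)16L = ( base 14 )40C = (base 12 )564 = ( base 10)796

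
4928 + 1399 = 6327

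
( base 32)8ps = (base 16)233C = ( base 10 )9020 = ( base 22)ie0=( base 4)2030330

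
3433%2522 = 911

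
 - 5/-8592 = 5/8592=0.00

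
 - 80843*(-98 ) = 7922614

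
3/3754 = 3/3754 = 0.00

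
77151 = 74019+3132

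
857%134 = 53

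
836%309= 218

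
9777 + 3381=13158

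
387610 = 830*467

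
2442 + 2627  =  5069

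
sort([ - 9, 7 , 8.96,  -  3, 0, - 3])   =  [ - 9, -3,-3 , 0,7, 8.96 ]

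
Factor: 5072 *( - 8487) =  - 43046064=-2^4*3^2* 23^1*41^1*317^1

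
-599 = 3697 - 4296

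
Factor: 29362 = 2^1*53^1*277^1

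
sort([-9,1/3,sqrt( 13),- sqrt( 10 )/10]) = [-9,  -  sqrt(10)/10,1/3,  sqrt (13)]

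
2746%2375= 371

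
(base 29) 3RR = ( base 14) 1301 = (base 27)4FC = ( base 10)3333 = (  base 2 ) 110100000101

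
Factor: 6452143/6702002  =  2^(-1 )*131^1*49253^1*3351001^ ( - 1)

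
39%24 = 15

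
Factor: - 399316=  - 2^2 * 99829^1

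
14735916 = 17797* 828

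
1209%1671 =1209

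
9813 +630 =10443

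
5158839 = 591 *8729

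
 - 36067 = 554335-590402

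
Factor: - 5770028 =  - 2^2 * 11^1*71^1*1847^1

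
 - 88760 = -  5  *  17752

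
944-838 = 106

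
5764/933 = 6 + 166/933 = 6.18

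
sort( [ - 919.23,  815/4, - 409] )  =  [ - 919.23, - 409, 815/4] 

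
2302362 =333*6914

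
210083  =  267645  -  57562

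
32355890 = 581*55690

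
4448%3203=1245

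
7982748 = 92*86769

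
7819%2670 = 2479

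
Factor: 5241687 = 3^1 * 11^1 * 193^1*823^1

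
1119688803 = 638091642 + 481597161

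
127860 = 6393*20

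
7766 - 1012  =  6754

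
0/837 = 0 = 0.00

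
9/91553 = 9/91553 =0.00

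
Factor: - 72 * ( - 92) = 6624 = 2^5*3^2* 23^1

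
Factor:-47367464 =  - 2^3*41^1*144413^1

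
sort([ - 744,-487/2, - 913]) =[ - 913, - 744,  -  487/2]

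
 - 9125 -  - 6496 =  - 2629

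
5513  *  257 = 1416841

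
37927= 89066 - 51139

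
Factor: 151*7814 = 1179914 = 2^1 * 151^1*3907^1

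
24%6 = 0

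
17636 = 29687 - 12051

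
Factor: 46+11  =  3^1*19^1 =57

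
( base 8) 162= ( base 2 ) 1110010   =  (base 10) 114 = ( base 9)136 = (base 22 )54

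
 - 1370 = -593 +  - 777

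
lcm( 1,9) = 9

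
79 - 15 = 64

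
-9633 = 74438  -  84071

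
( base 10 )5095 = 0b1001111100111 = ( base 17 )10ac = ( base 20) cef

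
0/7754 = 0 = 0.00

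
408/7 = 58  +  2/7  =  58.29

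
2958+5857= 8815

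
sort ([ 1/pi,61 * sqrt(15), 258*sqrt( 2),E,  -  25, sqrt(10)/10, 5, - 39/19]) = [ - 25,-39/19 , sqrt(10 ) /10,  1/pi,  E,  5, 61*sqrt( 15), 258*sqrt(2) ]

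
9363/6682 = 1+2681/6682 = 1.40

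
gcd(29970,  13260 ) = 30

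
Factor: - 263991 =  - 3^1*7^1*13^1*967^1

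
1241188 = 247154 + 994034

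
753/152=753/152 = 4.95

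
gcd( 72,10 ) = 2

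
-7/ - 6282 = 7/6282 = 0.00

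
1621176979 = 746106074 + 875070905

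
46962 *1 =46962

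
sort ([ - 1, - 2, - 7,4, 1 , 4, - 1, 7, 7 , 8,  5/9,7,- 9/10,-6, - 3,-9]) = [ - 9, - 7, - 6, - 3, - 2, - 1,  -  1, - 9/10, 5/9, 1, 4, 4, 7, 7 , 7, 8 ] 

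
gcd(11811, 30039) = 93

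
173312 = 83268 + 90044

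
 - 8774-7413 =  - 16187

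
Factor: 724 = 2^2*181^1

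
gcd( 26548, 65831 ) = 1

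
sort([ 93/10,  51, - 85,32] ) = [ - 85, 93/10,32, 51 ] 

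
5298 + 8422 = 13720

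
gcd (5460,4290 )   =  390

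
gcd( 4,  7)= 1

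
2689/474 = 5 + 319/474 = 5.67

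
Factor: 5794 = 2^1  *2897^1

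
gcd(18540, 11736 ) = 36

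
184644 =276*669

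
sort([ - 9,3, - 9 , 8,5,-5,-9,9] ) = [ - 9 , - 9, - 9 , - 5,3,5, 8,  9]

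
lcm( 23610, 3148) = 47220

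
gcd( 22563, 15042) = 7521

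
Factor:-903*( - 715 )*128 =82642560= 2^7*3^1* 5^1*7^1*11^1*13^1*43^1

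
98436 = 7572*13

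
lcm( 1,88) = 88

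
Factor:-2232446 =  - 2^1*1116223^1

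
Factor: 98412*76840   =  7561978080 = 2^5*3^1 * 5^1*17^1 * 59^1*113^1*139^1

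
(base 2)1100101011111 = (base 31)6ng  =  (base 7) 24636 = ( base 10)6495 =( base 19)HIG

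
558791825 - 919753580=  - 360961755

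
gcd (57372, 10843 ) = 7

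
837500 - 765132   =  72368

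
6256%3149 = 3107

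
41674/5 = 8334 + 4/5 = 8334.80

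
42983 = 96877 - 53894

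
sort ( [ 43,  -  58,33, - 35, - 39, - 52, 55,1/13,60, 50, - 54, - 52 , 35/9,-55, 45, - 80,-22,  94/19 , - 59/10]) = [ - 80, - 58, - 55, - 54, - 52, - 52, - 39,-35,-22, - 59/10, 1/13 , 35/9,94/19 , 33, 43, 45,50, 55, 60] 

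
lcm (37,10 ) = 370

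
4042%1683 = 676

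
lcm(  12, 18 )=36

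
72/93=24/31 = 0.77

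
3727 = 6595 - 2868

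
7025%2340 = 5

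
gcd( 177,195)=3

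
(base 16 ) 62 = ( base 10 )98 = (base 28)3E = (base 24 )42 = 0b1100010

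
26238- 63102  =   - 36864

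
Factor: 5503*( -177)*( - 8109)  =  3^3*17^1 * 53^1*59^1*5503^1 = 7898417379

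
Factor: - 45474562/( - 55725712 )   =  3248183/3980408 =2^ ( - 3)*19^1*170957^1*497551^( - 1)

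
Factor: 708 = 2^2*3^1 * 59^1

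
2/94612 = 1/47306 = 0.00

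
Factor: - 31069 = -31069^1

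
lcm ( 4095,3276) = 16380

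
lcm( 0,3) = 0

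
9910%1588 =382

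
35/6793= 35/6793= 0.01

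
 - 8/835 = -1+827/835=-0.01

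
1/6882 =1/6882= 0.00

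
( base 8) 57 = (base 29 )1I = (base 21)25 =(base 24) 1n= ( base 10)47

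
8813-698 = 8115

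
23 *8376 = 192648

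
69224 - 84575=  - 15351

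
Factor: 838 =2^1*419^1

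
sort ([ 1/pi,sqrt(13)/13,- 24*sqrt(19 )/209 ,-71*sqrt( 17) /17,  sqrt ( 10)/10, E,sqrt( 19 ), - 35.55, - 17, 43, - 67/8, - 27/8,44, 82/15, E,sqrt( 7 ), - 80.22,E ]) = [  -  80.22, - 35.55,  -  71*sqrt ( 17)/17,-17, - 67/8, - 27/8,  -  24*sqrt( 19 ) /209, sqrt( 13)/13, sqrt( 10)/10, 1/pi, sqrt( 7),E,E,E  ,  sqrt ( 19 ),82/15,43,44]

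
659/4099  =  659/4099 = 0.16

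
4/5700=1/1425 = 0.00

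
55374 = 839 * 66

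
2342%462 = 32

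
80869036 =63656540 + 17212496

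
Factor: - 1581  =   - 3^1*17^1*31^1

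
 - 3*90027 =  - 270081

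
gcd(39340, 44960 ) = 5620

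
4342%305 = 72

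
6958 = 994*7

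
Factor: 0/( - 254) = 0 = 0^1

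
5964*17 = 101388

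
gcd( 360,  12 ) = 12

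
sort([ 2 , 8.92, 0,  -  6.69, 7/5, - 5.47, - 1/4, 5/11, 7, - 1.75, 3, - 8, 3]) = [ - 8, -6.69, - 5.47, - 1.75, - 1/4,0, 5/11 , 7/5, 2, 3,  3, 7,8.92 ] 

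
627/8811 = 19/267 = 0.07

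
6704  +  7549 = 14253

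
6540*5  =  32700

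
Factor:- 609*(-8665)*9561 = 3^2*5^1*7^1*29^1*1733^1*3187^1 =50453253585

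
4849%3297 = 1552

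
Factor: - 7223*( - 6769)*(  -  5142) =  - 2^1*3^1 * 7^1 * 31^1*233^1*857^1*967^1 =-  251405168154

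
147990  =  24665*6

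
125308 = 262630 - 137322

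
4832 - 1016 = 3816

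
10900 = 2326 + 8574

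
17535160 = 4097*4280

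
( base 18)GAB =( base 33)4UT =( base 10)5375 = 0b1010011111111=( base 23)a3g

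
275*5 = 1375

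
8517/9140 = 8517/9140=0.93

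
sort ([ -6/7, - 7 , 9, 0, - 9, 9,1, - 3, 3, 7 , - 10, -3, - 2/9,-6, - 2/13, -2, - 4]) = [ - 10, - 9, -7, - 6, -4,  -  3,-3, - 2, - 6/7, -2/9,-2/13 , 0, 1,3,7,9, 9] 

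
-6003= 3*(- 2001) 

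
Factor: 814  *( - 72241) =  - 2^1*11^1*13^1 * 37^1*5557^1 = - 58804174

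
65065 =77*845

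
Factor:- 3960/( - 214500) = 6/325= 2^1*3^1*5^( - 2 ) *13^ ( - 1) 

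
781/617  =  781/617 = 1.27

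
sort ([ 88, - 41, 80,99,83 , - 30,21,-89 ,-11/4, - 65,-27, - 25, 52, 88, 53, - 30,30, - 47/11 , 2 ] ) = [ - 89, - 65, -41, - 30,-30 , - 27, -25,-47/11 ,-11/4,2,  21, 30,52 , 53, 80 , 83,88,88,99]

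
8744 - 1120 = 7624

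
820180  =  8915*92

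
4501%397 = 134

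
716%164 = 60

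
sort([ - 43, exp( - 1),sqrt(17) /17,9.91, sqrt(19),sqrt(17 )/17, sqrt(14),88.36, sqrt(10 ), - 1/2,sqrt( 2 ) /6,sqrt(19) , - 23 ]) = [ - 43,-23, - 1/2 , sqrt( 2 )/6,sqrt(17) /17,sqrt (17 )/17, exp( -1) , sqrt( 10 ),sqrt( 14 ),sqrt(19), sqrt(19 ),9.91,88.36] 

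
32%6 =2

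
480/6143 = 480/6143 =0.08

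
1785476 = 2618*682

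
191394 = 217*882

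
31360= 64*490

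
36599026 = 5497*6658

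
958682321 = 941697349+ 16984972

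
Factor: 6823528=2^3 *17^1*131^1*383^1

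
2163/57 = 721/19 = 37.95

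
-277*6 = - 1662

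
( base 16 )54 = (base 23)3f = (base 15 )59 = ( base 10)84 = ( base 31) 2m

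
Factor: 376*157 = 59032= 2^3*47^1*157^1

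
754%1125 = 754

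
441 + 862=1303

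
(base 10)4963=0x1363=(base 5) 124323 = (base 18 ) F5D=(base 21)b57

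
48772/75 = 650 + 22/75 = 650.29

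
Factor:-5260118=-2^1*809^1*3251^1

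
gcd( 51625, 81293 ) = 1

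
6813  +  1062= 7875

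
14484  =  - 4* (  -  3621) 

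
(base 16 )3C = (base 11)55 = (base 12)50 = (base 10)60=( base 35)1P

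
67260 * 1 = 67260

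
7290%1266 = 960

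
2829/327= 943/109= 8.65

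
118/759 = 118/759 = 0.16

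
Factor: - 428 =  - 2^2*107^1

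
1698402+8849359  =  10547761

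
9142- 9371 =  - 229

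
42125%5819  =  1392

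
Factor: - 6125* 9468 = -2^2*3^2*5^3*7^2*263^1 = - 57991500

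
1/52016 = 1/52016=0.00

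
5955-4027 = 1928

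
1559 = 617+942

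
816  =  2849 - 2033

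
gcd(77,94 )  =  1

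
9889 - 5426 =4463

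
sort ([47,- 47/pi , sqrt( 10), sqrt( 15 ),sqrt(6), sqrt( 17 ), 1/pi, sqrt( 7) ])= [-47/pi,1/pi, sqrt (6),sqrt(7 ),sqrt( 10 ),sqrt( 15), sqrt(17 ), 47 ] 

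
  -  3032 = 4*( - 758 ) 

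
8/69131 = 8/69131 = 0.00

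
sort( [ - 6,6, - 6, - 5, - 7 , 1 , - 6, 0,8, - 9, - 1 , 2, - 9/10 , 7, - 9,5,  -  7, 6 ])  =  [ - 9 , - 9, - 7, - 7, - 6,-6,  -  6, - 5, - 1 ,-9/10,0, 1, 2, 5,6,  6,  7,8 ]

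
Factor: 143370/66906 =15/7 =3^1 *5^1 * 7^( - 1 )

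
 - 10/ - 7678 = 5/3839  =  0.00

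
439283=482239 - 42956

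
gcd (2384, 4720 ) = 16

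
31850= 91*350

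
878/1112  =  439/556 = 0.79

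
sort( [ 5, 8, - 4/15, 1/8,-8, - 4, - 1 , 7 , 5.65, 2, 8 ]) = [ - 8, - 4,-1, - 4/15,1/8,2,5,5.65,7,  8, 8 ] 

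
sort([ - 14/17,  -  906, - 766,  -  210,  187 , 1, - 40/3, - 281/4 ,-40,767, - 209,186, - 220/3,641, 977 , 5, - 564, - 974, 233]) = [ - 974, - 906, - 766, - 564, - 210, - 209, - 220/3,-281/4, - 40 , - 40/3,-14/17,1,5,186, 187, 233,641,767, 977]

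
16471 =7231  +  9240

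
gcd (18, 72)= 18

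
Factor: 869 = 11^1 * 79^1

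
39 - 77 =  - 38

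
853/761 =853/761 = 1.12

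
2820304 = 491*5744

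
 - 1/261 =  - 1/261 = -0.00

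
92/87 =92/87 = 1.06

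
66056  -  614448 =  - 548392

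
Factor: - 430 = -2^1 * 5^1*43^1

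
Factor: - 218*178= - 38804  =  - 2^2*89^1*109^1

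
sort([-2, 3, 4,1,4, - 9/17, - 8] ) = [ - 8, - 2, - 9/17, 1,3, 4, 4]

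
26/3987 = 26/3987 = 0.01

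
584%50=34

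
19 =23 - 4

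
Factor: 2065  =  5^1*7^1*59^1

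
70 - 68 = 2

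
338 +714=1052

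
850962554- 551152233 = 299810321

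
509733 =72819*7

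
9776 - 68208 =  - 58432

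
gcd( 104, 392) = 8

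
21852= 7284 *3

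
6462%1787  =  1101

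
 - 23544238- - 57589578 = 34045340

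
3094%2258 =836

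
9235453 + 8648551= 17884004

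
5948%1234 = 1012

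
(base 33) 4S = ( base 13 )C4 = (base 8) 240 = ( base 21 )7d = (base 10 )160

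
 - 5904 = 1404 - 7308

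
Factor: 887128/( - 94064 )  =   - 2^( - 1 )*11^1*17^1*593^1*5879^ ( - 1 ) = -110891/11758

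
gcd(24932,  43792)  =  92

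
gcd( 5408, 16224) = 5408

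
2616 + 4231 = 6847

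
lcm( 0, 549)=0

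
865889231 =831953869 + 33935362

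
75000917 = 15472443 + 59528474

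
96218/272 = 353+ 101/136 =353.74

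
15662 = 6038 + 9624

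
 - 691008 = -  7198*96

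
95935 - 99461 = -3526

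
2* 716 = 1432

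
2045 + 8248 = 10293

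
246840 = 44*5610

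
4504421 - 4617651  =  -113230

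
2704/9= 2704/9 = 300.44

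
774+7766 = 8540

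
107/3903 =107/3903 = 0.03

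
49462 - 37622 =11840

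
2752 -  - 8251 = 11003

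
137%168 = 137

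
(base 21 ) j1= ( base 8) 620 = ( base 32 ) CG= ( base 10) 400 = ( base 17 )169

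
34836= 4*8709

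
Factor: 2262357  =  3^3*83791^1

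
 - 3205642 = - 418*7669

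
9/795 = 3/265 = 0.01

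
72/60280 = 9/7535 = 0.00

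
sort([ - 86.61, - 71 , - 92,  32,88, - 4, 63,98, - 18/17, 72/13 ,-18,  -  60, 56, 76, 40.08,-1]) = [ - 92, - 86.61, - 71, - 60,- 18, -4, - 18/17, - 1, 72/13, 32, 40.08, 56,63, 76, 88, 98]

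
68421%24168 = 20085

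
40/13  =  40/13 = 3.08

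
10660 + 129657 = 140317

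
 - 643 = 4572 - 5215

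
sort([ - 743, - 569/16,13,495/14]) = [  -  743, - 569/16,13 , 495/14 ]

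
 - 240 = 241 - 481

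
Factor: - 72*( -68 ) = 4896=2^5*3^2  *17^1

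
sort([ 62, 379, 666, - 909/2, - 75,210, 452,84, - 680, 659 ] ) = [ - 680, - 909/2, - 75, 62,84, 210,379,452 , 659,666 ]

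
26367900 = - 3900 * ( - 6761)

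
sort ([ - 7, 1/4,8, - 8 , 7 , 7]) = [ - 8, - 7, 1/4, 7, 7,8 ] 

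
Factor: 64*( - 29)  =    -  2^6*29^1 =- 1856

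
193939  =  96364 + 97575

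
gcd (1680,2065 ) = 35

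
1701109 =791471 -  - 909638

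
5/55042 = 5/55042 = 0.00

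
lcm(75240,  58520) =526680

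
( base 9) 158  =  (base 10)134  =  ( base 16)86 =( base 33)42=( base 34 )3W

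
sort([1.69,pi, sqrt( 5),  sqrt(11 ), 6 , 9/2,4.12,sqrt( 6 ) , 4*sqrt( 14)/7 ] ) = [ 1.69,4*sqrt(14 ) /7, sqrt( 5),sqrt( 6 ), pi,sqrt ( 11),4.12, 9/2,6 ]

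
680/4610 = 68/461  =  0.15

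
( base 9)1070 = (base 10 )792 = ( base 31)PH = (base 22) 1E0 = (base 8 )1430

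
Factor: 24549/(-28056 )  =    -  7/8 = -  2^(-3 )*7^1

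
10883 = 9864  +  1019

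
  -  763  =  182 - 945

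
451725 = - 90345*( - 5)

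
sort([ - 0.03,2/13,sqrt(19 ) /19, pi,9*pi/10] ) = [ - 0.03, 2/13,sqrt( 19 )/19, 9*pi/10,pi] 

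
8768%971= 29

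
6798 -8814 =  - 2016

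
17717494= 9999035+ 7718459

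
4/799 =4/799 = 0.01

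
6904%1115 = 214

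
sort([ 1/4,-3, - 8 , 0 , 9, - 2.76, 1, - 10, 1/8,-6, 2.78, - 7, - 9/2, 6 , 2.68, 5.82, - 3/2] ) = [ - 10, -8,- 7, - 6,-9/2, - 3, - 2.76, - 3/2,0, 1/8, 1/4, 1, 2.68,  2.78 , 5.82,6, 9]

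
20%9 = 2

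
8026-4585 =3441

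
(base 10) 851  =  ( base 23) 1E0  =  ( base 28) 12B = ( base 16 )353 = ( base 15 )3bb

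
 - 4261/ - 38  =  112 + 5/38  =  112.13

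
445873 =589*757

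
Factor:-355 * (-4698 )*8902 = 14846666580=2^2*3^4 * 5^1*29^1*71^1*4451^1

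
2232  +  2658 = 4890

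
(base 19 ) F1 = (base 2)100011110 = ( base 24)bm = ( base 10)286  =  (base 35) 86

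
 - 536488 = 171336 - 707824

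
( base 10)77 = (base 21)3E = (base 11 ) 70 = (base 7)140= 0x4D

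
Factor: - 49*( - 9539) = 467411 =7^2*9539^1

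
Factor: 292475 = 5^2*11699^1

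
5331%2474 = 383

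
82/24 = 3 + 5/12=3.42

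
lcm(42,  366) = 2562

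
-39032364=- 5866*6654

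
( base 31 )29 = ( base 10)71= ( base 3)2122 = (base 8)107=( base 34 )23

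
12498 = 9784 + 2714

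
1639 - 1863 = - 224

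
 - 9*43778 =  - 394002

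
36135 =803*45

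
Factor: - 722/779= - 2^1*19^1*  41^(- 1 ) = -  38/41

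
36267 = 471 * 77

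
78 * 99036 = 7724808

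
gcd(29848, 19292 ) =364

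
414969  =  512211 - 97242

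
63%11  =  8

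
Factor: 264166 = 2^1*7^1 * 18869^1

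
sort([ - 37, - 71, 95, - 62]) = [ - 71, - 62,-37 , 95] 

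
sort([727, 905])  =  [ 727 , 905] 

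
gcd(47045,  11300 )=5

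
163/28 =163/28 = 5.82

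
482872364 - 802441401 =-319569037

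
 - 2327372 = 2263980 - 4591352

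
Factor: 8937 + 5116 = 13^1*23^1*47^1 = 14053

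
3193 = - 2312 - - 5505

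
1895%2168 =1895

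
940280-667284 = 272996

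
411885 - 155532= 256353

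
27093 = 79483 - 52390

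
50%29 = 21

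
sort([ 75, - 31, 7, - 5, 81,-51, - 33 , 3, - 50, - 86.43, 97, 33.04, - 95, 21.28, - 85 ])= [-95, - 86.43,-85,-51, - 50, - 33, - 31,-5, 3,7 , 21.28,33.04,75,  81,  97]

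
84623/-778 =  - 109 + 179/778=-108.77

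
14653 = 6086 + 8567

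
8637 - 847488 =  -838851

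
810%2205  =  810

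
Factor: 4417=7^1*631^1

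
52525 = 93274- 40749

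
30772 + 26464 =57236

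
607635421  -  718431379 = - 110795958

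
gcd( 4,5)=1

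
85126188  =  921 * 92428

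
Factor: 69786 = 2^1*3^2*3877^1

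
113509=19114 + 94395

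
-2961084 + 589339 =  - 2371745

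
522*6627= 3459294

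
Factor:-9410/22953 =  - 2^1*3^( - 1 )*5^1 * 7^( - 1 ) * 941^1 * 1093^( - 1)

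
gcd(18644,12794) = 2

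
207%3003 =207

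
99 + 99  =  198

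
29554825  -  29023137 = 531688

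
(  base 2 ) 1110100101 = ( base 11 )779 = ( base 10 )933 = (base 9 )1246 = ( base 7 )2502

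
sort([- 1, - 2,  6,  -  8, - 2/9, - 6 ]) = [ - 8, - 6, - 2 , - 1, - 2/9,6]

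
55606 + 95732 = 151338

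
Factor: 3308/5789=4/7 = 2^2 * 7^( - 1 ) 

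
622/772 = 311/386 = 0.81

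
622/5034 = 311/2517= 0.12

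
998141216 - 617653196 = 380488020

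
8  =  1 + 7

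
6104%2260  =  1584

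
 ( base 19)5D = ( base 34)36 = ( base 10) 108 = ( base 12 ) 90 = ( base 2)1101100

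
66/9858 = 11/1643 = 0.01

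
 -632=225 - 857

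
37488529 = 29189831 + 8298698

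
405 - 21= 384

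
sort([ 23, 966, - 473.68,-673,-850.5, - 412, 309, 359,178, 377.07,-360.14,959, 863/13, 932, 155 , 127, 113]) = [ - 850.5, - 673,-473.68, - 412, - 360.14, 23,863/13, 113,  127,155, 178,  309, 359, 377.07, 932, 959,  966] 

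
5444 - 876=4568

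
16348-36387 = -20039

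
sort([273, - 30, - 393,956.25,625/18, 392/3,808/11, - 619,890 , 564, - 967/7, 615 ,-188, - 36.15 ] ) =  [-619,-393, - 188, - 967/7,-36.15, - 30, 625/18,808/11, 392/3, 273,564,  615,  890,956.25 ]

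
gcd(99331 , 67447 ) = 1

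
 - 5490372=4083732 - 9574104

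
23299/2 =23299/2 = 11649.50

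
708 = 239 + 469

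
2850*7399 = 21087150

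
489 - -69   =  558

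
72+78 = 150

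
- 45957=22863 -68820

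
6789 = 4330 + 2459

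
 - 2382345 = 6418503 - 8800848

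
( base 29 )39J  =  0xaf3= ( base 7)11113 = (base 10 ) 2803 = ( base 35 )2a3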